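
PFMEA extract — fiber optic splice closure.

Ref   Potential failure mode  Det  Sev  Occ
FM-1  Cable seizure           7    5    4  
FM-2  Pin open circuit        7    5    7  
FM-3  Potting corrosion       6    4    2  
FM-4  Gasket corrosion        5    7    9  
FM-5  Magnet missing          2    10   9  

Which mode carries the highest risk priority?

FM-4

RPN = Severity × Occurrence × Detection:
  FM-1: 5 × 4 × 7 = 140
  FM-2: 5 × 7 × 7 = 245
  FM-3: 4 × 2 × 6 = 48
  FM-4: 7 × 9 × 5 = 315
  FM-5: 10 × 9 × 2 = 180
Highest RPN is 315 → FM-4.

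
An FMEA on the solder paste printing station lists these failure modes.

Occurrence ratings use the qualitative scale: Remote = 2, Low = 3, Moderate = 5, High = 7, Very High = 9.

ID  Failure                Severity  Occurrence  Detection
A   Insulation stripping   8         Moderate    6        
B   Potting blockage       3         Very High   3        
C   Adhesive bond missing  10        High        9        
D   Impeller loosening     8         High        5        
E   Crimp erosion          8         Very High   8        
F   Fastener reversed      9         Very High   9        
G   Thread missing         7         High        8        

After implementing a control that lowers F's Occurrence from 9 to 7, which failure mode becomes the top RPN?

RPN = Severity × Occurrence × Detection:
  A: 8 × 5 × 6 = 240
  B: 3 × 9 × 3 = 81
  C: 10 × 7 × 9 = 630
  D: 8 × 7 × 5 = 280
  E: 8 × 9 × 8 = 576
  F: 9 × 9 × 9 = 729
  G: 7 × 7 × 8 = 392
After action: F → 9 × 7 × 9 = 567.
Revised RPNs: C=630, E=576, F=567, G=392, D=280, A=240, B=81.
Highest is now C (630).

C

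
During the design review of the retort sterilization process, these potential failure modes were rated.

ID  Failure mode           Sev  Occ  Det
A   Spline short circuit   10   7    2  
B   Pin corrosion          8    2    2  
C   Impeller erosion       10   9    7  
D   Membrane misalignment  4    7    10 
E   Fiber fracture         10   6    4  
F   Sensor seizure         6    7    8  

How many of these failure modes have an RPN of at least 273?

3

RPN = Severity × Occurrence × Detection:
  A: 10 × 7 × 2 = 140
  B: 8 × 2 × 2 = 32
  C: 10 × 9 × 7 = 630
  D: 4 × 7 × 10 = 280
  E: 10 × 6 × 4 = 240
  F: 6 × 7 × 8 = 336
Modes with RPN ≥ 273: C (630), D (280), F (336) → 3.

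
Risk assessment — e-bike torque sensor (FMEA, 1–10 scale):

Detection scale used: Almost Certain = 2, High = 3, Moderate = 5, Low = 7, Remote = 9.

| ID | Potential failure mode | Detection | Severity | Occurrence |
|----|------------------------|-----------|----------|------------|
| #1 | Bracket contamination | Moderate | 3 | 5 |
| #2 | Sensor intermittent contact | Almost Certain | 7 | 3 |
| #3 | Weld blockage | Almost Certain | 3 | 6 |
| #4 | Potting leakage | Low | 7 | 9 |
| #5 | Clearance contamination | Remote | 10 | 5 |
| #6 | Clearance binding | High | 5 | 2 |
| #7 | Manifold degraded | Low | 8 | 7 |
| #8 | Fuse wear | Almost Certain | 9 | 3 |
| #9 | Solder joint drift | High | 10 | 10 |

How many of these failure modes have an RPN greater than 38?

RPN = Severity × Occurrence × Detection:
  #1: 3 × 5 × 5 = 75
  #2: 7 × 3 × 2 = 42
  #3: 3 × 6 × 2 = 36
  #4: 7 × 9 × 7 = 441
  #5: 10 × 5 × 9 = 450
  #6: 5 × 2 × 3 = 30
  #7: 8 × 7 × 7 = 392
  #8: 9 × 3 × 2 = 54
  #9: 10 × 10 × 3 = 300
Modes with RPN > 38: #1 (75), #2 (42), #4 (441), #5 (450), #7 (392), #8 (54), #9 (300) → 7.

7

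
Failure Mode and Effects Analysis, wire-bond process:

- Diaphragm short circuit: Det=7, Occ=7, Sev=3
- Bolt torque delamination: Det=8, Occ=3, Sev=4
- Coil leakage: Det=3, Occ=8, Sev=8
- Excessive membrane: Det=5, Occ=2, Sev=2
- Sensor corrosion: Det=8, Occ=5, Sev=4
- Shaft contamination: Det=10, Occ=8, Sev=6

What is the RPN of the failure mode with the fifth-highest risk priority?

RPN = Severity × Occurrence × Detection:
  Diaphragm short circuit: 3 × 7 × 7 = 147
  Bolt torque delamination: 4 × 3 × 8 = 96
  Coil leakage: 8 × 8 × 3 = 192
  Excessive membrane: 2 × 2 × 5 = 20
  Sensor corrosion: 4 × 5 × 8 = 160
  Shaft contamination: 6 × 8 × 10 = 480
Sorted descending: 480, 192, 160, 147, 96, 20.
The fifth-highest RPN is 96 (Bolt torque delamination).

96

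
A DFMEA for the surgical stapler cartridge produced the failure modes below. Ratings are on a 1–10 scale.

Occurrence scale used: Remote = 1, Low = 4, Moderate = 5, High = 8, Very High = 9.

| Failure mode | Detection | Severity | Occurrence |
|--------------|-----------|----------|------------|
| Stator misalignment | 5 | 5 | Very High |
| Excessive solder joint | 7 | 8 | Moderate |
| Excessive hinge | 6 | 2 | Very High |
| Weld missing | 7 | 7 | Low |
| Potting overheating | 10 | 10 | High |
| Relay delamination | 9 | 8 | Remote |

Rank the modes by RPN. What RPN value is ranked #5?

RPN = Severity × Occurrence × Detection:
  Stator misalignment: 5 × 9 × 5 = 225
  Excessive solder joint: 8 × 5 × 7 = 280
  Excessive hinge: 2 × 9 × 6 = 108
  Weld missing: 7 × 4 × 7 = 196
  Potting overheating: 10 × 8 × 10 = 800
  Relay delamination: 8 × 1 × 9 = 72
Sorted descending: 800, 280, 225, 196, 108, 72.
The fifth-highest RPN is 108 (Excessive hinge).

108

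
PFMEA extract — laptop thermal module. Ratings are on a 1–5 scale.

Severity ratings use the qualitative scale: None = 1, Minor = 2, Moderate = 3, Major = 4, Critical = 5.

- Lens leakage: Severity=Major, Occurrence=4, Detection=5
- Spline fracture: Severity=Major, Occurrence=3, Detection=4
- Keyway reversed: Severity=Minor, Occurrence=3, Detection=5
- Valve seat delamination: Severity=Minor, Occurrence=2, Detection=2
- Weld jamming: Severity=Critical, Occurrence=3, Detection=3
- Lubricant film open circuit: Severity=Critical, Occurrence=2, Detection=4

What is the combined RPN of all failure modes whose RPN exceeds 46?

128

RPN = Severity × Occurrence × Detection:
  Lens leakage: 4 × 4 × 5 = 80
  Spline fracture: 4 × 3 × 4 = 48
  Keyway reversed: 2 × 3 × 5 = 30
  Valve seat delamination: 2 × 2 × 2 = 8
  Weld jamming: 5 × 3 × 3 = 45
  Lubricant film open circuit: 5 × 2 × 4 = 40
RPN > 46: Lens leakage (80), Spline fracture (48).
Sum: 80 + 48 = 128.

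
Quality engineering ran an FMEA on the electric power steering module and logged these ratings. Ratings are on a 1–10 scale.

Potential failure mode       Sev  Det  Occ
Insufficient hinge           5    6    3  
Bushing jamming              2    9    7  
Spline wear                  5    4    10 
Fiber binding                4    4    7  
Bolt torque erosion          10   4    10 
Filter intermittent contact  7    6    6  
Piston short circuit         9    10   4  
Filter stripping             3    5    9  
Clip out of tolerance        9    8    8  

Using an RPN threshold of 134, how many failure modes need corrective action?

RPN = Severity × Occurrence × Detection:
  Insufficient hinge: 5 × 3 × 6 = 90
  Bushing jamming: 2 × 7 × 9 = 126
  Spline wear: 5 × 10 × 4 = 200
  Fiber binding: 4 × 7 × 4 = 112
  Bolt torque erosion: 10 × 10 × 4 = 400
  Filter intermittent contact: 7 × 6 × 6 = 252
  Piston short circuit: 9 × 4 × 10 = 360
  Filter stripping: 3 × 9 × 5 = 135
  Clip out of tolerance: 9 × 8 × 8 = 576
Modes with RPN ≥ 134: Spline wear (200), Bolt torque erosion (400), Filter intermittent contact (252), Piston short circuit (360), Filter stripping (135), Clip out of tolerance (576) → 6.

6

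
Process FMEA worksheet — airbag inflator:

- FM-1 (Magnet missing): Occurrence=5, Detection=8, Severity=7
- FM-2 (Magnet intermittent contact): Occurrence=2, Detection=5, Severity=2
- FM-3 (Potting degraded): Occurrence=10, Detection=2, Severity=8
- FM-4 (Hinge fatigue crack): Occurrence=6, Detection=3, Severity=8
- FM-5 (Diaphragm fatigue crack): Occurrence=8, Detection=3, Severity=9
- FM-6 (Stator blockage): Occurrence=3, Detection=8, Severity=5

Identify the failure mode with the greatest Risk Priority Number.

RPN = Severity × Occurrence × Detection:
  FM-1: 7 × 5 × 8 = 280
  FM-2: 2 × 2 × 5 = 20
  FM-3: 8 × 10 × 2 = 160
  FM-4: 8 × 6 × 3 = 144
  FM-5: 9 × 8 × 3 = 216
  FM-6: 5 × 3 × 8 = 120
Highest RPN is 280 → FM-1.

FM-1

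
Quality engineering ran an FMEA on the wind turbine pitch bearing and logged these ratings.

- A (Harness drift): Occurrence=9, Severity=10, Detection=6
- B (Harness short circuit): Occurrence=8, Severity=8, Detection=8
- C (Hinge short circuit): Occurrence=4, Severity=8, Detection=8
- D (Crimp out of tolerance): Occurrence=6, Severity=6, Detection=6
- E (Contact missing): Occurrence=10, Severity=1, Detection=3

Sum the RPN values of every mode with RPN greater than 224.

1308

RPN = Severity × Occurrence × Detection:
  A: 10 × 9 × 6 = 540
  B: 8 × 8 × 8 = 512
  C: 8 × 4 × 8 = 256
  D: 6 × 6 × 6 = 216
  E: 1 × 10 × 3 = 30
RPN > 224: A (540), B (512), C (256).
Sum: 540 + 512 + 256 = 1308.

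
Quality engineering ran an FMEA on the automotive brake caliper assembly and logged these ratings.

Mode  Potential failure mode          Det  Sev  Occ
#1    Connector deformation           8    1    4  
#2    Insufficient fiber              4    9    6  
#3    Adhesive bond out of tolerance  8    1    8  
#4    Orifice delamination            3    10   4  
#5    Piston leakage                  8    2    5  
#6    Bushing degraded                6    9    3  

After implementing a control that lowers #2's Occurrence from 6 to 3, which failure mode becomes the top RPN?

RPN = Severity × Occurrence × Detection:
  #1: 1 × 4 × 8 = 32
  #2: 9 × 6 × 4 = 216
  #3: 1 × 8 × 8 = 64
  #4: 10 × 4 × 3 = 120
  #5: 2 × 5 × 8 = 80
  #6: 9 × 3 × 6 = 162
After action: #2 → 9 × 3 × 4 = 108.
Revised RPNs: #6=162, #4=120, #2=108, #5=80, #3=64, #1=32.
Highest is now #6 (162).

#6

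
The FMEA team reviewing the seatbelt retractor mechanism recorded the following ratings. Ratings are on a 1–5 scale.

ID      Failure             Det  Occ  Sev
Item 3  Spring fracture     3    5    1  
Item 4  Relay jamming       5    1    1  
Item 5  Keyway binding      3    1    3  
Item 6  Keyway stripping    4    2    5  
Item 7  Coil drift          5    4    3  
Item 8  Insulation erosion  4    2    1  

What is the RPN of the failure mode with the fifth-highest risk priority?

RPN = Severity × Occurrence × Detection:
  Item 3: 1 × 5 × 3 = 15
  Item 4: 1 × 1 × 5 = 5
  Item 5: 3 × 1 × 3 = 9
  Item 6: 5 × 2 × 4 = 40
  Item 7: 3 × 4 × 5 = 60
  Item 8: 1 × 2 × 4 = 8
Sorted descending: 60, 40, 15, 9, 8, 5.
The fifth-highest RPN is 8 (Item 8).

8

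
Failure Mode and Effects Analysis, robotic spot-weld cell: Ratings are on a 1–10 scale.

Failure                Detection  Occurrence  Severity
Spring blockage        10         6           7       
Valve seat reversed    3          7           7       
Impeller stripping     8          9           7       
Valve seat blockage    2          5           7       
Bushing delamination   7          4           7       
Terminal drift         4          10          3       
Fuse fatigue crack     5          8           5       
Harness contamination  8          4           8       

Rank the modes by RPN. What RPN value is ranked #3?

256

RPN = Severity × Occurrence × Detection:
  Spring blockage: 7 × 6 × 10 = 420
  Valve seat reversed: 7 × 7 × 3 = 147
  Impeller stripping: 7 × 9 × 8 = 504
  Valve seat blockage: 7 × 5 × 2 = 70
  Bushing delamination: 7 × 4 × 7 = 196
  Terminal drift: 3 × 10 × 4 = 120
  Fuse fatigue crack: 5 × 8 × 5 = 200
  Harness contamination: 8 × 4 × 8 = 256
Sorted descending: 504, 420, 256, 200, 196, 147, 120, 70.
The third-highest RPN is 256 (Harness contamination).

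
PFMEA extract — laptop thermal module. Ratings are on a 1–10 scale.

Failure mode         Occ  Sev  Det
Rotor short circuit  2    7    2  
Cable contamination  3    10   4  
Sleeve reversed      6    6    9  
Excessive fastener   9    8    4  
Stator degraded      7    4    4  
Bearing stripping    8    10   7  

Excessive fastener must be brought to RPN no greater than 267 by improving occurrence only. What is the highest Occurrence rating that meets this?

Excessive fastener: S=8, O=9, D=4 → current RPN = 288.
Fixed product = 32. Need 32 × O ≤ 267, so O ≤ 267/32 = 8.34.
Maximum integer Occurrence rating = 8 (gives RPN 256; O=9 would give 288 > 267).

8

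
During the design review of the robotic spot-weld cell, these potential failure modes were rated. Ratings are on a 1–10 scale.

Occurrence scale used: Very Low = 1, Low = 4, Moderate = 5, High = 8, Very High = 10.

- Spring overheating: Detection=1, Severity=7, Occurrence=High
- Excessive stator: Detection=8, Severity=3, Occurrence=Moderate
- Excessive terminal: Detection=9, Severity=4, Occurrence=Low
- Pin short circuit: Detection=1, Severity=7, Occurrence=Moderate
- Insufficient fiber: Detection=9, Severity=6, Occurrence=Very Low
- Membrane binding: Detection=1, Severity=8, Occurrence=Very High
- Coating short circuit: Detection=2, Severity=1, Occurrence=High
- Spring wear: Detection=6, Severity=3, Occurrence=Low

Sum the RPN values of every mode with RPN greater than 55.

472

RPN = Severity × Occurrence × Detection:
  Spring overheating: 7 × 8 × 1 = 56
  Excessive stator: 3 × 5 × 8 = 120
  Excessive terminal: 4 × 4 × 9 = 144
  Pin short circuit: 7 × 5 × 1 = 35
  Insufficient fiber: 6 × 1 × 9 = 54
  Membrane binding: 8 × 10 × 1 = 80
  Coating short circuit: 1 × 8 × 2 = 16
  Spring wear: 3 × 4 × 6 = 72
RPN > 55: Spring overheating (56), Excessive stator (120), Excessive terminal (144), Membrane binding (80), Spring wear (72).
Sum: 56 + 120 + 144 + 80 + 72 = 472.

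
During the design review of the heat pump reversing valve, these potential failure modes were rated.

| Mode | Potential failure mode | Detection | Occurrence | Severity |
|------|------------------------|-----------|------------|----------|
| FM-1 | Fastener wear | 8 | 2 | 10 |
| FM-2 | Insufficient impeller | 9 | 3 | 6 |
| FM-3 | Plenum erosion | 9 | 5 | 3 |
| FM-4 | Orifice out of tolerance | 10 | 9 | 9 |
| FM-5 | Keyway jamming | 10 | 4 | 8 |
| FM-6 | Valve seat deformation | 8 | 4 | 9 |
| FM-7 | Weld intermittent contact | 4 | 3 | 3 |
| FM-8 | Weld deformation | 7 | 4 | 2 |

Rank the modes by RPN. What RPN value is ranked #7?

56

RPN = Severity × Occurrence × Detection:
  FM-1: 10 × 2 × 8 = 160
  FM-2: 6 × 3 × 9 = 162
  FM-3: 3 × 5 × 9 = 135
  FM-4: 9 × 9 × 10 = 810
  FM-5: 8 × 4 × 10 = 320
  FM-6: 9 × 4 × 8 = 288
  FM-7: 3 × 3 × 4 = 36
  FM-8: 2 × 4 × 7 = 56
Sorted descending: 810, 320, 288, 162, 160, 135, 56, 36.
The seventh-highest RPN is 56 (FM-8).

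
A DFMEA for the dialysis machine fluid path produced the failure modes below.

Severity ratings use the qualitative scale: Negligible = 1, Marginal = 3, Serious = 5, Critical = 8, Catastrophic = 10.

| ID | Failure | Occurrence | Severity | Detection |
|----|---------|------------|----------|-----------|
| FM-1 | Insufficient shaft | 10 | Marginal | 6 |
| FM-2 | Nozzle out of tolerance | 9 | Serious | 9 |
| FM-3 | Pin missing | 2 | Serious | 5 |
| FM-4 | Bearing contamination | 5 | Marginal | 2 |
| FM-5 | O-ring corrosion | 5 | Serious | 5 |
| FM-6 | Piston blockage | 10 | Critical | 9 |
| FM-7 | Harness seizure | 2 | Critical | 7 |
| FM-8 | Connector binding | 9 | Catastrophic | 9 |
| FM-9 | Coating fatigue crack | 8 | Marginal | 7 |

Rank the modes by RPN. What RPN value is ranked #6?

125

RPN = Severity × Occurrence × Detection:
  FM-1: 3 × 10 × 6 = 180
  FM-2: 5 × 9 × 9 = 405
  FM-3: 5 × 2 × 5 = 50
  FM-4: 3 × 5 × 2 = 30
  FM-5: 5 × 5 × 5 = 125
  FM-6: 8 × 10 × 9 = 720
  FM-7: 8 × 2 × 7 = 112
  FM-8: 10 × 9 × 9 = 810
  FM-9: 3 × 8 × 7 = 168
Sorted descending: 810, 720, 405, 180, 168, 125, 112, 50, 30.
The sixth-highest RPN is 125 (FM-5).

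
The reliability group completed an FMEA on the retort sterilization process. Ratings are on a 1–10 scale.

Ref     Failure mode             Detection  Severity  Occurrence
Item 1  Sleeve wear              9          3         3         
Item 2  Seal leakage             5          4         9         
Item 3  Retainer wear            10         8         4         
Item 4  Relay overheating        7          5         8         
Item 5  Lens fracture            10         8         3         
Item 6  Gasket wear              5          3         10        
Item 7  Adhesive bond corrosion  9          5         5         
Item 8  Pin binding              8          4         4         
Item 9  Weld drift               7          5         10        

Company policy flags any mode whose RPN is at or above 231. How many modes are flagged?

RPN = Severity × Occurrence × Detection:
  Item 1: 3 × 3 × 9 = 81
  Item 2: 4 × 9 × 5 = 180
  Item 3: 8 × 4 × 10 = 320
  Item 4: 5 × 8 × 7 = 280
  Item 5: 8 × 3 × 10 = 240
  Item 6: 3 × 10 × 5 = 150
  Item 7: 5 × 5 × 9 = 225
  Item 8: 4 × 4 × 8 = 128
  Item 9: 5 × 10 × 7 = 350
Modes with RPN ≥ 231: Item 3 (320), Item 4 (280), Item 5 (240), Item 9 (350) → 4.

4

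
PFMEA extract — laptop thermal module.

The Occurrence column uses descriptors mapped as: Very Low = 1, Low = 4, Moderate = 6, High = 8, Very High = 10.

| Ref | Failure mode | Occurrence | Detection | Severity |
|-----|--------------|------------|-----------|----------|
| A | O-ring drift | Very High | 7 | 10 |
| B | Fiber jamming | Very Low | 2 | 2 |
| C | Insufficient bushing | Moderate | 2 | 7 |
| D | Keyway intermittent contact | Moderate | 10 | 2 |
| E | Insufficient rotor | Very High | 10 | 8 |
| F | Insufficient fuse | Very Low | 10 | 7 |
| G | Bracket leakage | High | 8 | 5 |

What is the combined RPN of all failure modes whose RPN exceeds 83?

RPN = Severity × Occurrence × Detection:
  A: 10 × 10 × 7 = 700
  B: 2 × 1 × 2 = 4
  C: 7 × 6 × 2 = 84
  D: 2 × 6 × 10 = 120
  E: 8 × 10 × 10 = 800
  F: 7 × 1 × 10 = 70
  G: 5 × 8 × 8 = 320
RPN > 83: A (700), C (84), D (120), E (800), G (320).
Sum: 700 + 84 + 120 + 800 + 320 = 2024.

2024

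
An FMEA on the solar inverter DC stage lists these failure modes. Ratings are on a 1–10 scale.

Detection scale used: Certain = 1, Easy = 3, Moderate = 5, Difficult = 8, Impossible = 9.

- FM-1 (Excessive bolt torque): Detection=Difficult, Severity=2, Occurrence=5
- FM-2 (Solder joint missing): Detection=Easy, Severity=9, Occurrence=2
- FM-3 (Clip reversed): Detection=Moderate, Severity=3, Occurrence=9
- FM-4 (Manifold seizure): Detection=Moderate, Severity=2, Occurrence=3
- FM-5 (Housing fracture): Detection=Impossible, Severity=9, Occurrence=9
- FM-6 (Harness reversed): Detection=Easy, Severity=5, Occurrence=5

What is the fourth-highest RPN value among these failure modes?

75

RPN = Severity × Occurrence × Detection:
  FM-1: 2 × 5 × 8 = 80
  FM-2: 9 × 2 × 3 = 54
  FM-3: 3 × 9 × 5 = 135
  FM-4: 2 × 3 × 5 = 30
  FM-5: 9 × 9 × 9 = 729
  FM-6: 5 × 5 × 3 = 75
Sorted descending: 729, 135, 80, 75, 54, 30.
The fourth-highest RPN is 75 (FM-6).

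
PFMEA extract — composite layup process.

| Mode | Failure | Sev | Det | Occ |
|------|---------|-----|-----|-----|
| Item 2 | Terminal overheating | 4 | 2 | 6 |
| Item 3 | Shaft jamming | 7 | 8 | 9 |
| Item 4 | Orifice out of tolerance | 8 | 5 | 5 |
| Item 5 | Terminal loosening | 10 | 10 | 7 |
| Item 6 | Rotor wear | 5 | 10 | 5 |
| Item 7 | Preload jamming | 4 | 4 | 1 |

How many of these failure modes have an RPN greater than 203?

3

RPN = Severity × Occurrence × Detection:
  Item 2: 4 × 6 × 2 = 48
  Item 3: 7 × 9 × 8 = 504
  Item 4: 8 × 5 × 5 = 200
  Item 5: 10 × 7 × 10 = 700
  Item 6: 5 × 5 × 10 = 250
  Item 7: 4 × 1 × 4 = 16
Modes with RPN > 203: Item 3 (504), Item 5 (700), Item 6 (250) → 3.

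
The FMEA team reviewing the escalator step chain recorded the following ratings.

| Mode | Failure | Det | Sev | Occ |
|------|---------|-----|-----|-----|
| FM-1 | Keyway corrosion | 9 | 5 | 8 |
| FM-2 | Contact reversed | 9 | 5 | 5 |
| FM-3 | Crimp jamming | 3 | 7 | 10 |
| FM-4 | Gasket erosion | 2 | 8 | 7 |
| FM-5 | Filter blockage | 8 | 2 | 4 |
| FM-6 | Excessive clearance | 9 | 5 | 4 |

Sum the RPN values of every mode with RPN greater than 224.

RPN = Severity × Occurrence × Detection:
  FM-1: 5 × 8 × 9 = 360
  FM-2: 5 × 5 × 9 = 225
  FM-3: 7 × 10 × 3 = 210
  FM-4: 8 × 7 × 2 = 112
  FM-5: 2 × 4 × 8 = 64
  FM-6: 5 × 4 × 9 = 180
RPN > 224: FM-1 (360), FM-2 (225).
Sum: 360 + 225 = 585.

585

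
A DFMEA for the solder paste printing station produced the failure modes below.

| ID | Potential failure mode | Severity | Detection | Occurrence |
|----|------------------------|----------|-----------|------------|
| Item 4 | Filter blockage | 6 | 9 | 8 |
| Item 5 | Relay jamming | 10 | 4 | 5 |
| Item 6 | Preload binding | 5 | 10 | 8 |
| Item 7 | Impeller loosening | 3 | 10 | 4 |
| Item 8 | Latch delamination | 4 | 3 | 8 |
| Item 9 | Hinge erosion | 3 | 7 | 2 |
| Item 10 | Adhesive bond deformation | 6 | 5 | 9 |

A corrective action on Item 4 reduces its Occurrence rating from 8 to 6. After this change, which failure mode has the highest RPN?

RPN = Severity × Occurrence × Detection:
  Item 4: 6 × 8 × 9 = 432
  Item 5: 10 × 5 × 4 = 200
  Item 6: 5 × 8 × 10 = 400
  Item 7: 3 × 4 × 10 = 120
  Item 8: 4 × 8 × 3 = 96
  Item 9: 3 × 2 × 7 = 42
  Item 10: 6 × 9 × 5 = 270
After action: Item 4 → 6 × 6 × 9 = 324.
Revised RPNs: Item 6=400, Item 4=324, Item 10=270, Item 5=200, Item 7=120, Item 8=96, Item 9=42.
Highest is now Item 6 (400).

Item 6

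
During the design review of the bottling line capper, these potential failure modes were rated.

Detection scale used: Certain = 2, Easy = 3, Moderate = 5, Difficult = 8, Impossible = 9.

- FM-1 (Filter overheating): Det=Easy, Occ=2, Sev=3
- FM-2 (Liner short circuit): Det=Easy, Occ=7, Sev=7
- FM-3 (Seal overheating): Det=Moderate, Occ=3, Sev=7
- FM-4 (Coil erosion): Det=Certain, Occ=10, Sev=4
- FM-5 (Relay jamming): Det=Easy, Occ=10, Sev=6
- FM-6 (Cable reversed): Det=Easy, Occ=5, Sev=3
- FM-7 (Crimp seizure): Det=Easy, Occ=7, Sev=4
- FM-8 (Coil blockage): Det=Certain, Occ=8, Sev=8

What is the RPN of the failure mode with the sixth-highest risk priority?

RPN = Severity × Occurrence × Detection:
  FM-1: 3 × 2 × 3 = 18
  FM-2: 7 × 7 × 3 = 147
  FM-3: 7 × 3 × 5 = 105
  FM-4: 4 × 10 × 2 = 80
  FM-5: 6 × 10 × 3 = 180
  FM-6: 3 × 5 × 3 = 45
  FM-7: 4 × 7 × 3 = 84
  FM-8: 8 × 8 × 2 = 128
Sorted descending: 180, 147, 128, 105, 84, 80, 45, 18.
The sixth-highest RPN is 80 (FM-4).

80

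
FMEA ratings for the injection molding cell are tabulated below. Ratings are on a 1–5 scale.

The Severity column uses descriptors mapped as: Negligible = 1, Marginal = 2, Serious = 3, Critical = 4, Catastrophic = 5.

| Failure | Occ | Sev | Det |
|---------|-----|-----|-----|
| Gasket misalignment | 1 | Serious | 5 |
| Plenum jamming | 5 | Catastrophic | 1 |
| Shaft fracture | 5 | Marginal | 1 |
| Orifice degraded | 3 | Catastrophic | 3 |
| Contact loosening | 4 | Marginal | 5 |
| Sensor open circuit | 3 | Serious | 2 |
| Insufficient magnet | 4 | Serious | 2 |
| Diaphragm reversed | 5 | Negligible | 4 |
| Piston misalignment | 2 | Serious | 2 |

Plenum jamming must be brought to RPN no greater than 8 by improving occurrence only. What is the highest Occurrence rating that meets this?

1

Plenum jamming: S=5, O=5, D=1 → current RPN = 25.
Fixed product = 5. Need 5 × O ≤ 8, so O ≤ 8/5 = 1.60.
Maximum integer Occurrence rating = 1 (gives RPN 5; O=2 would give 10 > 8).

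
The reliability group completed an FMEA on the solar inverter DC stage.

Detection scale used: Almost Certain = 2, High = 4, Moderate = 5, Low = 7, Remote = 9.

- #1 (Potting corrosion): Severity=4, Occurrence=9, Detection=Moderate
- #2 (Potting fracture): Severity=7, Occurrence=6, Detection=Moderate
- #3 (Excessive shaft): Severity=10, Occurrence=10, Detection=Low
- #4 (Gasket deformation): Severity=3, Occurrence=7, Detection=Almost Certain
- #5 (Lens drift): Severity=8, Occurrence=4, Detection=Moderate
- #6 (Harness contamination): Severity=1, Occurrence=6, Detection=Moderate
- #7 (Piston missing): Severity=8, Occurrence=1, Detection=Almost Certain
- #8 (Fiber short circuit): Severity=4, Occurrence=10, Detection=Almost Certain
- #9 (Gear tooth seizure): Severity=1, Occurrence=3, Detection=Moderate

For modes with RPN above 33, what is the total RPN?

RPN = Severity × Occurrence × Detection:
  #1: 4 × 9 × 5 = 180
  #2: 7 × 6 × 5 = 210
  #3: 10 × 10 × 7 = 700
  #4: 3 × 7 × 2 = 42
  #5: 8 × 4 × 5 = 160
  #6: 1 × 6 × 5 = 30
  #7: 8 × 1 × 2 = 16
  #8: 4 × 10 × 2 = 80
  #9: 1 × 3 × 5 = 15
RPN > 33: #1 (180), #2 (210), #3 (700), #4 (42), #5 (160), #8 (80).
Sum: 180 + 210 + 700 + 42 + 160 + 80 = 1372.

1372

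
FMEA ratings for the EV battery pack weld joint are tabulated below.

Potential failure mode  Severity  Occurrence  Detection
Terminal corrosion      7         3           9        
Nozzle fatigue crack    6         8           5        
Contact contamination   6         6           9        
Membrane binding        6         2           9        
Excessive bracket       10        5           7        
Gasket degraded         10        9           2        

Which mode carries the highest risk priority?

RPN = Severity × Occurrence × Detection:
  Terminal corrosion: 7 × 3 × 9 = 189
  Nozzle fatigue crack: 6 × 8 × 5 = 240
  Contact contamination: 6 × 6 × 9 = 324
  Membrane binding: 6 × 2 × 9 = 108
  Excessive bracket: 10 × 5 × 7 = 350
  Gasket degraded: 10 × 9 × 2 = 180
Highest RPN is 350 → Excessive bracket.

Excessive bracket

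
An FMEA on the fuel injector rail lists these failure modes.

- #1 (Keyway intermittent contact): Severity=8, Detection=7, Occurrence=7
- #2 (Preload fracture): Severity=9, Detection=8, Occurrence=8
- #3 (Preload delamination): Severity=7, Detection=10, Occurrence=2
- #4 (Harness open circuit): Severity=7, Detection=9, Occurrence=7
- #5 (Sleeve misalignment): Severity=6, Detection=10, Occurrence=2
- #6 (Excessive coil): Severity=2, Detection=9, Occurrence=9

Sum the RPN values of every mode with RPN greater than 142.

1571

RPN = Severity × Occurrence × Detection:
  #1: 8 × 7 × 7 = 392
  #2: 9 × 8 × 8 = 576
  #3: 7 × 2 × 10 = 140
  #4: 7 × 7 × 9 = 441
  #5: 6 × 2 × 10 = 120
  #6: 2 × 9 × 9 = 162
RPN > 142: #1 (392), #2 (576), #4 (441), #6 (162).
Sum: 392 + 576 + 441 + 162 = 1571.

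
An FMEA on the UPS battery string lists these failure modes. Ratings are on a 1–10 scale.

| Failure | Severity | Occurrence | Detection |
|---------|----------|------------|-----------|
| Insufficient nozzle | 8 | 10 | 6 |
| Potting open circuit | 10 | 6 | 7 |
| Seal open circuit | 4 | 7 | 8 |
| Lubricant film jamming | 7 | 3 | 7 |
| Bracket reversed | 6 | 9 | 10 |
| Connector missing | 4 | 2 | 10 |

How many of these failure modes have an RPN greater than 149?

4

RPN = Severity × Occurrence × Detection:
  Insufficient nozzle: 8 × 10 × 6 = 480
  Potting open circuit: 10 × 6 × 7 = 420
  Seal open circuit: 4 × 7 × 8 = 224
  Lubricant film jamming: 7 × 3 × 7 = 147
  Bracket reversed: 6 × 9 × 10 = 540
  Connector missing: 4 × 2 × 10 = 80
Modes with RPN > 149: Insufficient nozzle (480), Potting open circuit (420), Seal open circuit (224), Bracket reversed (540) → 4.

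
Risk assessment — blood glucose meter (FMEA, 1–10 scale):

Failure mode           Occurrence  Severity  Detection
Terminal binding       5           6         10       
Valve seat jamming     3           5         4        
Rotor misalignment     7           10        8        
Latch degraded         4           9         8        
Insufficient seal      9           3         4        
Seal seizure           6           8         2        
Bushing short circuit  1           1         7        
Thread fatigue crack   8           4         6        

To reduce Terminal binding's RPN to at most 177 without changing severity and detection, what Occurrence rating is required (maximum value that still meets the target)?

2

Terminal binding: S=6, O=5, D=10 → current RPN = 300.
Fixed product = 60. Need 60 × O ≤ 177, so O ≤ 177/60 = 2.95.
Maximum integer Occurrence rating = 2 (gives RPN 120; O=3 would give 180 > 177).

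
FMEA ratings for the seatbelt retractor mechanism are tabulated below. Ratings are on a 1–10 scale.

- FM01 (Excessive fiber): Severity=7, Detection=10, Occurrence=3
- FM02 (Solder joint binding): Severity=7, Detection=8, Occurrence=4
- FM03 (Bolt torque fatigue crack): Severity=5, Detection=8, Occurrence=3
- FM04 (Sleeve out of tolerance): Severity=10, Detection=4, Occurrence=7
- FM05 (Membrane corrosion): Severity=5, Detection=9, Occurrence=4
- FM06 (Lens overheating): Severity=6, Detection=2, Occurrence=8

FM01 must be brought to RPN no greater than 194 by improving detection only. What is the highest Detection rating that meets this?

9

FM01: S=7, O=3, D=10 → current RPN = 210.
Fixed product = 21. Need 21 × D ≤ 194, so D ≤ 194/21 = 9.24.
Maximum integer Detection rating = 9 (gives RPN 189; D=10 would give 210 > 194).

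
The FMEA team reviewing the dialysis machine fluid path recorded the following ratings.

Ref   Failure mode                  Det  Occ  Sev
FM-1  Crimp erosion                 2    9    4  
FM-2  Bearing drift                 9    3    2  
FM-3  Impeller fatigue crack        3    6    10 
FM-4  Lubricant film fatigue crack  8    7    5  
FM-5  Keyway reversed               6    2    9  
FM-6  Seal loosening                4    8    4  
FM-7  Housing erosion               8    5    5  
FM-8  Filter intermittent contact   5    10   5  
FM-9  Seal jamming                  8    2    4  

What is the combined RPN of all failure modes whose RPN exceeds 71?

RPN = Severity × Occurrence × Detection:
  FM-1: 4 × 9 × 2 = 72
  FM-2: 2 × 3 × 9 = 54
  FM-3: 10 × 6 × 3 = 180
  FM-4: 5 × 7 × 8 = 280
  FM-5: 9 × 2 × 6 = 108
  FM-6: 4 × 8 × 4 = 128
  FM-7: 5 × 5 × 8 = 200
  FM-8: 5 × 10 × 5 = 250
  FM-9: 4 × 2 × 8 = 64
RPN > 71: FM-1 (72), FM-3 (180), FM-4 (280), FM-5 (108), FM-6 (128), FM-7 (200), FM-8 (250).
Sum: 72 + 180 + 280 + 108 + 128 + 200 + 250 = 1218.

1218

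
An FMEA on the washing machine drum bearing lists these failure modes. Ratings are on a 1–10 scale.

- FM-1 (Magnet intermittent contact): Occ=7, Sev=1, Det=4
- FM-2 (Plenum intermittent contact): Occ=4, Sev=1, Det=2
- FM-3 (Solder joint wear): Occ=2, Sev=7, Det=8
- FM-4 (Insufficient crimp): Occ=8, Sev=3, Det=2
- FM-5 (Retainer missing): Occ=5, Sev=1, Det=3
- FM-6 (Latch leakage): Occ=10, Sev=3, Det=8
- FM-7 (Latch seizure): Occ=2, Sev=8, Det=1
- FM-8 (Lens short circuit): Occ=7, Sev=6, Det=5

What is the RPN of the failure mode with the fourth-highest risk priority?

RPN = Severity × Occurrence × Detection:
  FM-1: 1 × 7 × 4 = 28
  FM-2: 1 × 4 × 2 = 8
  FM-3: 7 × 2 × 8 = 112
  FM-4: 3 × 8 × 2 = 48
  FM-5: 1 × 5 × 3 = 15
  FM-6: 3 × 10 × 8 = 240
  FM-7: 8 × 2 × 1 = 16
  FM-8: 6 × 7 × 5 = 210
Sorted descending: 240, 210, 112, 48, 28, 16, 15, 8.
The fourth-highest RPN is 48 (FM-4).

48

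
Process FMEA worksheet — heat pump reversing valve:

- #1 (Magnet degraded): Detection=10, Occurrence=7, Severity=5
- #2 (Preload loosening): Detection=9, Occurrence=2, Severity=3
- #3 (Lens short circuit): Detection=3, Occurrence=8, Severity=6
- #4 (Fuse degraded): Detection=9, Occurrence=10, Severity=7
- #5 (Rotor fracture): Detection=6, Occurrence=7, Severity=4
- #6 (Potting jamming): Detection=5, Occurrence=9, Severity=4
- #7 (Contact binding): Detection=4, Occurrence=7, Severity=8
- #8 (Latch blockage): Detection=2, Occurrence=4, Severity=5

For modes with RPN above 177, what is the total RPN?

RPN = Severity × Occurrence × Detection:
  #1: 5 × 7 × 10 = 350
  #2: 3 × 2 × 9 = 54
  #3: 6 × 8 × 3 = 144
  #4: 7 × 10 × 9 = 630
  #5: 4 × 7 × 6 = 168
  #6: 4 × 9 × 5 = 180
  #7: 8 × 7 × 4 = 224
  #8: 5 × 4 × 2 = 40
RPN > 177: #1 (350), #4 (630), #6 (180), #7 (224).
Sum: 350 + 630 + 180 + 224 = 1384.

1384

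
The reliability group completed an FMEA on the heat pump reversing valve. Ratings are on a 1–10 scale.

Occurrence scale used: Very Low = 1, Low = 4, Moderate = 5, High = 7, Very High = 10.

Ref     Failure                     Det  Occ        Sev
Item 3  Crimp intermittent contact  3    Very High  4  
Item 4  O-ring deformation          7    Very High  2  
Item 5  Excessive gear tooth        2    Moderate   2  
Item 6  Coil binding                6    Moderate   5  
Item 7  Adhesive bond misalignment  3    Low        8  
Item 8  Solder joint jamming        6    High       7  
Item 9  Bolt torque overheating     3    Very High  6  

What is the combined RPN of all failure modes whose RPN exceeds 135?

RPN = Severity × Occurrence × Detection:
  Item 3: 4 × 10 × 3 = 120
  Item 4: 2 × 10 × 7 = 140
  Item 5: 2 × 5 × 2 = 20
  Item 6: 5 × 5 × 6 = 150
  Item 7: 8 × 4 × 3 = 96
  Item 8: 7 × 7 × 6 = 294
  Item 9: 6 × 10 × 3 = 180
RPN > 135: Item 4 (140), Item 6 (150), Item 8 (294), Item 9 (180).
Sum: 140 + 150 + 294 + 180 = 764.

764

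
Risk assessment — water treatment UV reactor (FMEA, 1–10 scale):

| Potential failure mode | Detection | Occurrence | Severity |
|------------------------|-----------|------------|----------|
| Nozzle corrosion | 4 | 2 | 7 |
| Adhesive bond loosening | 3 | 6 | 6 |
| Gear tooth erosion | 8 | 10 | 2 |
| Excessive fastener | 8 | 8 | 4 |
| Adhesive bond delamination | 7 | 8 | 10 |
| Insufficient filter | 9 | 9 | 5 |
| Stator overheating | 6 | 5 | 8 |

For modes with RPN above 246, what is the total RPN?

RPN = Severity × Occurrence × Detection:
  Nozzle corrosion: 7 × 2 × 4 = 56
  Adhesive bond loosening: 6 × 6 × 3 = 108
  Gear tooth erosion: 2 × 10 × 8 = 160
  Excessive fastener: 4 × 8 × 8 = 256
  Adhesive bond delamination: 10 × 8 × 7 = 560
  Insufficient filter: 5 × 9 × 9 = 405
  Stator overheating: 8 × 5 × 6 = 240
RPN > 246: Excessive fastener (256), Adhesive bond delamination (560), Insufficient filter (405).
Sum: 256 + 560 + 405 = 1221.

1221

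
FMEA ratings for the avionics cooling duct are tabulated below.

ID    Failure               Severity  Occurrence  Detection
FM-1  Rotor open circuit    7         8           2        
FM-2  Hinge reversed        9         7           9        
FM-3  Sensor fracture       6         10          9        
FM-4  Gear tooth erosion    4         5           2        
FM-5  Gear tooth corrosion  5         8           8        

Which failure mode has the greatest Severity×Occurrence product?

Criticality = Severity × Occurrence:
  FM-1: 7 × 8 = 56
  FM-2: 9 × 7 = 63
  FM-3: 6 × 10 = 60
  FM-4: 4 × 5 = 20
  FM-5: 5 × 8 = 40
Highest criticality is 63 → FM-2.

FM-2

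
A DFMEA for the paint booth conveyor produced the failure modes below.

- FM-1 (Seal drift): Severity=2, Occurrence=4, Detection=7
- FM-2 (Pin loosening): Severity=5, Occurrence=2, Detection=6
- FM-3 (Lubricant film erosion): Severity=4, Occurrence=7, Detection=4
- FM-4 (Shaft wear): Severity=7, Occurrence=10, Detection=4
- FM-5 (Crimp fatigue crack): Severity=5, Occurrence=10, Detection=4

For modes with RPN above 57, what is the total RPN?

RPN = Severity × Occurrence × Detection:
  FM-1: 2 × 4 × 7 = 56
  FM-2: 5 × 2 × 6 = 60
  FM-3: 4 × 7 × 4 = 112
  FM-4: 7 × 10 × 4 = 280
  FM-5: 5 × 10 × 4 = 200
RPN > 57: FM-2 (60), FM-3 (112), FM-4 (280), FM-5 (200).
Sum: 60 + 112 + 280 + 200 = 652.

652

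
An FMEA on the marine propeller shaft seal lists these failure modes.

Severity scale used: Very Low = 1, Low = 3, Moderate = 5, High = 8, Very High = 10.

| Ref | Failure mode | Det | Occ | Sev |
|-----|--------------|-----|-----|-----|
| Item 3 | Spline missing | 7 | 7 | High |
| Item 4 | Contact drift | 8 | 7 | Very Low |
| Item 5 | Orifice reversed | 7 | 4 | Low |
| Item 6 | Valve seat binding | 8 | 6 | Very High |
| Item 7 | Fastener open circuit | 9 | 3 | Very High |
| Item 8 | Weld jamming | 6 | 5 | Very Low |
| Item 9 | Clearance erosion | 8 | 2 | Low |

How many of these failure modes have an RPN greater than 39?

6

RPN = Severity × Occurrence × Detection:
  Item 3: 8 × 7 × 7 = 392
  Item 4: 1 × 7 × 8 = 56
  Item 5: 3 × 4 × 7 = 84
  Item 6: 10 × 6 × 8 = 480
  Item 7: 10 × 3 × 9 = 270
  Item 8: 1 × 5 × 6 = 30
  Item 9: 3 × 2 × 8 = 48
Modes with RPN > 39: Item 3 (392), Item 4 (56), Item 5 (84), Item 6 (480), Item 7 (270), Item 9 (48) → 6.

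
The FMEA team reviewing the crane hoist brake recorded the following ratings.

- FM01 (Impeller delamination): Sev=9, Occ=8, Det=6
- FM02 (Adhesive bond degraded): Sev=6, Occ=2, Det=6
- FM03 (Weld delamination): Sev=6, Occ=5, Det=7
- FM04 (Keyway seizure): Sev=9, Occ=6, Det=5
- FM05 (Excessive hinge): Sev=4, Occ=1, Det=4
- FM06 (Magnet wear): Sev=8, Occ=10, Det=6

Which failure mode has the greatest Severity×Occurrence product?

FM06

Criticality = Severity × Occurrence:
  FM01: 9 × 8 = 72
  FM02: 6 × 2 = 12
  FM03: 6 × 5 = 30
  FM04: 9 × 6 = 54
  FM05: 4 × 1 = 4
  FM06: 8 × 10 = 80
Highest criticality is 80 → FM06.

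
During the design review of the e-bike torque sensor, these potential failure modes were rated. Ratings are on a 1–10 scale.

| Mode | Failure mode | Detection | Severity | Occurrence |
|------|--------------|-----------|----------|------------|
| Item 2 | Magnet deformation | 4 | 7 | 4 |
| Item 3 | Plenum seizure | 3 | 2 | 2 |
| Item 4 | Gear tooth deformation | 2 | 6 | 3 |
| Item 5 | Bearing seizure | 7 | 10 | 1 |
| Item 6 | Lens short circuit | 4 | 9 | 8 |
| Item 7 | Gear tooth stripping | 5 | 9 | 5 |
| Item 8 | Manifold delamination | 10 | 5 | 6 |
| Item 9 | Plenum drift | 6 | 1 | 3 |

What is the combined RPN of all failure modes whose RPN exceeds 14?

RPN = Severity × Occurrence × Detection:
  Item 2: 7 × 4 × 4 = 112
  Item 3: 2 × 2 × 3 = 12
  Item 4: 6 × 3 × 2 = 36
  Item 5: 10 × 1 × 7 = 70
  Item 6: 9 × 8 × 4 = 288
  Item 7: 9 × 5 × 5 = 225
  Item 8: 5 × 6 × 10 = 300
  Item 9: 1 × 3 × 6 = 18
RPN > 14: Item 2 (112), Item 4 (36), Item 5 (70), Item 6 (288), Item 7 (225), Item 8 (300), Item 9 (18).
Sum: 112 + 36 + 70 + 288 + 225 + 300 + 18 = 1049.

1049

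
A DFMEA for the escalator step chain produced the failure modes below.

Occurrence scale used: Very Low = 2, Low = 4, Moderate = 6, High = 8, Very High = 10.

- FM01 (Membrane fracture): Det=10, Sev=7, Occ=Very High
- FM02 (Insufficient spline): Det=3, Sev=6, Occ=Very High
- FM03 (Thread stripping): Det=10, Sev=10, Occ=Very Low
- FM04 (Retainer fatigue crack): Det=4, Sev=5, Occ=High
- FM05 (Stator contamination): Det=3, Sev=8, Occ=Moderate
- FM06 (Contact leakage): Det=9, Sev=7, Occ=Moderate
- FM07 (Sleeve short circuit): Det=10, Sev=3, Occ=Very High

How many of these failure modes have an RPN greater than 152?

6

RPN = Severity × Occurrence × Detection:
  FM01: 7 × 10 × 10 = 700
  FM02: 6 × 10 × 3 = 180
  FM03: 10 × 2 × 10 = 200
  FM04: 5 × 8 × 4 = 160
  FM05: 8 × 6 × 3 = 144
  FM06: 7 × 6 × 9 = 378
  FM07: 3 × 10 × 10 = 300
Modes with RPN > 152: FM01 (700), FM02 (180), FM03 (200), FM04 (160), FM06 (378), FM07 (300) → 6.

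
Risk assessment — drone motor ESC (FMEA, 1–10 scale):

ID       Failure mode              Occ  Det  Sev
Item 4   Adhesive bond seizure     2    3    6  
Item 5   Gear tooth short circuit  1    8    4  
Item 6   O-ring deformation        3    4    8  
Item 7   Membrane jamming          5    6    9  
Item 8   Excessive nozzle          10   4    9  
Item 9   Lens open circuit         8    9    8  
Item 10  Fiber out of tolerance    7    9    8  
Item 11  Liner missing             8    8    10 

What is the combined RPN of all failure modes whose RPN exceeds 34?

2482

RPN = Severity × Occurrence × Detection:
  Item 4: 6 × 2 × 3 = 36
  Item 5: 4 × 1 × 8 = 32
  Item 6: 8 × 3 × 4 = 96
  Item 7: 9 × 5 × 6 = 270
  Item 8: 9 × 10 × 4 = 360
  Item 9: 8 × 8 × 9 = 576
  Item 10: 8 × 7 × 9 = 504
  Item 11: 10 × 8 × 8 = 640
RPN > 34: Item 4 (36), Item 6 (96), Item 7 (270), Item 8 (360), Item 9 (576), Item 10 (504), Item 11 (640).
Sum: 36 + 96 + 270 + 360 + 576 + 504 + 640 = 2482.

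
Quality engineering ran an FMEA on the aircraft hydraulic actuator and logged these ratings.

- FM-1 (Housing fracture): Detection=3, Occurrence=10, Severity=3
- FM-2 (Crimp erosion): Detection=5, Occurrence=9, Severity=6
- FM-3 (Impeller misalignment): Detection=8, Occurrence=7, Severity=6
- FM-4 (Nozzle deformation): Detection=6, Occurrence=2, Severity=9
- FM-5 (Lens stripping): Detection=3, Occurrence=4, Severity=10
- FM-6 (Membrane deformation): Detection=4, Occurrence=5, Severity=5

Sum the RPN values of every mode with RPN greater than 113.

RPN = Severity × Occurrence × Detection:
  FM-1: 3 × 10 × 3 = 90
  FM-2: 6 × 9 × 5 = 270
  FM-3: 6 × 7 × 8 = 336
  FM-4: 9 × 2 × 6 = 108
  FM-5: 10 × 4 × 3 = 120
  FM-6: 5 × 5 × 4 = 100
RPN > 113: FM-2 (270), FM-3 (336), FM-5 (120).
Sum: 270 + 336 + 120 = 726.

726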